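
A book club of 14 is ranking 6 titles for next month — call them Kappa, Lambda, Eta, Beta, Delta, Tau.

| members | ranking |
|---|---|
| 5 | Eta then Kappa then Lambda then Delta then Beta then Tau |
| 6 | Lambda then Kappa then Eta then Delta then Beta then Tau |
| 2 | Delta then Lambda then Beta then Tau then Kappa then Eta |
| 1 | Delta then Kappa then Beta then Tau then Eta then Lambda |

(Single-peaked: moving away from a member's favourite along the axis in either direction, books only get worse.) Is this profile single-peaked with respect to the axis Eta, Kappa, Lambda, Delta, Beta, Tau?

no

Axis positions: Eta=1, Kappa=2, Lambda=3, Delta=4, Beta=5, Tau=6.
Bloc 1 (peak Eta at position 1): ranking walks positions 1-2-3-4-5-6, expanding outward from the peak — single-peaked.
Bloc 2 (peak Lambda at position 3): ranking walks positions 3-2-1-4-5-6, expanding outward from the peak — single-peaked.
Bloc 3 (peak Delta at position 4): ranking walks positions 4-3-5-6-2-1, expanding outward from the peak — single-peaked.
Bloc 4: ranking walks positions 4-2-5-6-1-3; Kappa is ranked above Lambda even though Lambda lies between Kappa and the peak Delta on the axis — preferences dip and rise again. Not single-peaked.
Bloc 4 violates single-peakedness, so the profile is not single-peaked on this axis.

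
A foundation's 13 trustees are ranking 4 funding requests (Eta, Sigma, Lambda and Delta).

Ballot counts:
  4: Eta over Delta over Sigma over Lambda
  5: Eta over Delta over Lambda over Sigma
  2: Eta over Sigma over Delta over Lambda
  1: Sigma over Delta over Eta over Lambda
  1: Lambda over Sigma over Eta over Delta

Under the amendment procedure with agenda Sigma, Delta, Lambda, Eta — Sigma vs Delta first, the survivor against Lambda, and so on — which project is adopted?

Eta

Round 1: Sigma vs Delta — 4–9, Delta advances.
Round 2: Delta vs Lambda — 12–1, Delta advances.
Round 3: Delta vs Eta — 1–12, Eta advances.
The agenda winner is Eta.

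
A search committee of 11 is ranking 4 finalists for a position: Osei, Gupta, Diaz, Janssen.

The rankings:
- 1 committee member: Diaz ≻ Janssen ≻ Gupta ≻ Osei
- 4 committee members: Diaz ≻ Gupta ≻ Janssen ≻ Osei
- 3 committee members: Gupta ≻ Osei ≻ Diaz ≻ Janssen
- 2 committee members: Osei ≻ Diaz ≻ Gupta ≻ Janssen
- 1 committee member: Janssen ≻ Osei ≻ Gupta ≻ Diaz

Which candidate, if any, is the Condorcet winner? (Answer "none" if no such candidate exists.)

none

Check each pair by majority over 11 ballots:
Osei–Gupta: Gupta 8–3.
Osei–Diaz: Osei 6–5.
Osei vs Janssen: Janssen wins 6–5.
Gupta vs Diaz: Diaz, 7–4.
Gupta vs Janssen: Gupta, 9–2.
Diaz vs Janssen: Diaz wins 10–1.
Every candidate loses at least once (Osei loses to Gupta; Gupta loses to Diaz; Diaz loses to Osei; Janssen loses to Gupta). The majority relation contains the cycle Osei > Diaz > Gupta > Osei, so there is no Condorcet winner.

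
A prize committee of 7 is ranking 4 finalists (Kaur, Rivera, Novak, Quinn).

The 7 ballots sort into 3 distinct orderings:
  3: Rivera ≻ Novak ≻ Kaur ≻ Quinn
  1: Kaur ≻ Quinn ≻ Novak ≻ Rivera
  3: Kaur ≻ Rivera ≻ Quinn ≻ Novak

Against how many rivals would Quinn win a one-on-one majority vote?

Quinn against each rival (7 jurors):
Quinn vs Kaur: Kaur wins 7–0.
Quinn vs Rivera: Rivera, 6–1.
Quinn vs Novak: Quinn is ranked higher on 1+3 = 4 ballots, Novak on 3. Quinn wins 4–3.
Quinn beats Novak; loses to Kaur, Rivera — 1 pairwise win.

1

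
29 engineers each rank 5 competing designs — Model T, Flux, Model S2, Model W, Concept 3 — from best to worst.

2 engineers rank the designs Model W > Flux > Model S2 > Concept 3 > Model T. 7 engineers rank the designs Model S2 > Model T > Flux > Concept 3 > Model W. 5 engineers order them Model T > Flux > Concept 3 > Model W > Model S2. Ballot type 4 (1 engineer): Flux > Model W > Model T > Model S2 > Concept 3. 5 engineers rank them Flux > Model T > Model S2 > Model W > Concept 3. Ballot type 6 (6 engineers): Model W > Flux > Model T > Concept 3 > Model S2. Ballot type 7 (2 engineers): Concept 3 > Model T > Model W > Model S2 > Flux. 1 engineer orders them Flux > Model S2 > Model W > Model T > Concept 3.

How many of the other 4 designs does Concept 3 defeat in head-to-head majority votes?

0

Concept 3 against each rival (29 engineers):
Concept 3 vs Model T: Model T, 25–4.
Concept 3–Flux: Flux 27–2.
Concept 3 vs Model S2: Concept 3 is ranked higher on 5+6+2 = 13 ballots, Model S2 on 16. Model S2 wins 16–13.
Concept 3 vs Model W: Model W, 15–14.
Concept 3 beats no one; loses to Model T, Flux, Model S2, Model W — 0 pairwise wins.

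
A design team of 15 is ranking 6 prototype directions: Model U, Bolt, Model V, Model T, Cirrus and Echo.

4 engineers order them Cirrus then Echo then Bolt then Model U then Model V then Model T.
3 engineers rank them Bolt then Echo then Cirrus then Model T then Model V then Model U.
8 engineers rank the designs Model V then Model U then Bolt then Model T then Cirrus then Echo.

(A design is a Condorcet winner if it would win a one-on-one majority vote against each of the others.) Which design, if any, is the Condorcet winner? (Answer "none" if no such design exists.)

Pairwise majorities:
Model U vs Bolt: Model U preferred on 8 ballots; Model U wins 8–7.
Model U vs Model V: 4 to 11, Model V.
Model U vs Model T: Model U is ranked higher on 4+8 = 12 ballots, Model T on 3. Model U wins 12–3.
Model U vs Cirrus: 8 for Model U, 7 for Cirrus — Model U by 8–7.
Model U vs Echo: 8 to 7, Model U.
Bolt vs Model V: 7 to 8, Model V.
Bolt vs Model T: Bolt preferred on 4+3+8 = 15 ballots; Bolt wins 15–0.
Bolt vs Cirrus: Bolt is ranked higher on 3+8 = 11 ballots, Cirrus on 4. Bolt wins 11–4.
Bolt vs Echo: 11 to 4, Bolt.
Model V vs Model T: 4+8 = 12 for Model V, 3 for Model T — Model V by 12–3.
Model V vs Cirrus: 8 for Model V, 7 for Cirrus — Model V by 8–7.
Model V vs Echo: 8 to 7, Model V.
Model T vs Cirrus: Model T is ranked higher on 8 ballots, Cirrus on 7. Model T wins 8–7.
Model T vs Echo: 8 to 7, Model T.
Cirrus vs Echo: 4+8 = 12 for Cirrus, 3 for Echo — Cirrus by 12–3.
Only Model V has no losses; Model V is the Condorcet winner.

Model V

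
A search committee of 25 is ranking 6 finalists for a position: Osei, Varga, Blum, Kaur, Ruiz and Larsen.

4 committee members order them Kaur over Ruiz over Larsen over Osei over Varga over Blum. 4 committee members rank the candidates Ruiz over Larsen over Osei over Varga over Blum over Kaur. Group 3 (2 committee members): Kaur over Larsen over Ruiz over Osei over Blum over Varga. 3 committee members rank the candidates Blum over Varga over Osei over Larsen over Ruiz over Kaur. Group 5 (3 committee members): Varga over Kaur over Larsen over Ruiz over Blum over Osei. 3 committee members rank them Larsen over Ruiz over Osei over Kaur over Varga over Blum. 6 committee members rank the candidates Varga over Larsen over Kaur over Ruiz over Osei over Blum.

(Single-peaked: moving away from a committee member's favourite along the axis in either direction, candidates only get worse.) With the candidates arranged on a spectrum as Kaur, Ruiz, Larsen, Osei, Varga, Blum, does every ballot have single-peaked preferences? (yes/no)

Axis positions: Kaur=1, Ruiz=2, Larsen=3, Osei=4, Varga=5, Blum=6.
Group 1 (peak Kaur at position 1): ranking walks positions 1-2-3-4-5-6, expanding outward from the peak — single-peaked.
Group 2 (peak Ruiz at position 2): ranking walks positions 2-3-4-5-6-1, expanding outward from the peak — single-peaked.
Group 3: ranking walks positions 1-3-2-4-6-5; Larsen is ranked above Ruiz even though Ruiz lies between Larsen and the peak Kaur on the axis — preferences dip and rise again. Not single-peaked.
Group 4 (peak Blum at position 6): ranking walks positions 6-5-4-3-2-1, expanding outward from the peak — single-peaked.
Group 5: ranking walks positions 5-1-3-2-6-4; Kaur is ranked above Osei even though Osei lies between Kaur and the peak Varga on the axis — preferences dip and rise again. Not single-peaked.
Group 6 (peak Larsen at position 3): ranking walks positions 3-2-4-1-5-6, expanding outward from the peak — single-peaked.
Group 7: ranking walks positions 5-3-1-2-4-6; Larsen is ranked above Osei even though Osei lies between Larsen and the peak Varga on the axis — preferences dip and rise again. Not single-peaked.
Group 3 violates single-peakedness, so the profile is not single-peaked on this axis.

no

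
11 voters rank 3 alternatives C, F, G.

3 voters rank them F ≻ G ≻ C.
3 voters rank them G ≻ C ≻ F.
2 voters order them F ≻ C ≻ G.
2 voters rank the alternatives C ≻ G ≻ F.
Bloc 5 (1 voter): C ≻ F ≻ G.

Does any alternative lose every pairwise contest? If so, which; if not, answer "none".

Head-to-head results (11 voters):
C vs F: 6 to 5, C.
C vs G: C is ranked higher on 2+2+1 = 5 ballots, G on 6. G wins 6–5.
F vs G: F, 6–5.
Every alternative wins at least one matchup (C beats F; F beats G; G beats C), so there is no Condorcet loser.

none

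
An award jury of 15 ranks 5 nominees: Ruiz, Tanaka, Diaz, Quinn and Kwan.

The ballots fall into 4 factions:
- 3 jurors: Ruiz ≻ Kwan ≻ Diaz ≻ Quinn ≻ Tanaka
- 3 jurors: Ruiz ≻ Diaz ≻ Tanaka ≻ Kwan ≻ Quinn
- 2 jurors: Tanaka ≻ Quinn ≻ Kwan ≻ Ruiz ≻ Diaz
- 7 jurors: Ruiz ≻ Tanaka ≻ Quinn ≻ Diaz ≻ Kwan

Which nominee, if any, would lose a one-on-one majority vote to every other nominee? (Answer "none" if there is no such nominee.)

Kwan

Pairwise majorities:
Ruiz vs Tanaka: Ruiz is ranked higher on 3+3+7 = 13 ballots, Tanaka on 2. Ruiz wins 13–2.
Ruiz vs Diaz: Ruiz wins 15–0.
Ruiz vs Quinn: 13 to 2, Ruiz.
Ruiz vs Kwan: Ruiz, 13–2.
Tanaka vs Diaz: Tanaka wins 9–6.
Tanaka vs Quinn: 3+2+7 = 12 for Tanaka, 3 for Quinn — Tanaka by 12–3.
Tanaka vs Kwan: Tanaka is ranked higher on 3+2+7 = 12 ballots, Kwan on 3. Tanaka wins 12–3.
Diaz–Quinn: Quinn 9–6.
Diaz vs Kwan: Diaz preferred on 3+7 = 10 ballots; Diaz wins 10–5.
Quinn vs Kwan: Quinn, 9–6.
Kwan is beaten in every head-to-head and is the Condorcet loser.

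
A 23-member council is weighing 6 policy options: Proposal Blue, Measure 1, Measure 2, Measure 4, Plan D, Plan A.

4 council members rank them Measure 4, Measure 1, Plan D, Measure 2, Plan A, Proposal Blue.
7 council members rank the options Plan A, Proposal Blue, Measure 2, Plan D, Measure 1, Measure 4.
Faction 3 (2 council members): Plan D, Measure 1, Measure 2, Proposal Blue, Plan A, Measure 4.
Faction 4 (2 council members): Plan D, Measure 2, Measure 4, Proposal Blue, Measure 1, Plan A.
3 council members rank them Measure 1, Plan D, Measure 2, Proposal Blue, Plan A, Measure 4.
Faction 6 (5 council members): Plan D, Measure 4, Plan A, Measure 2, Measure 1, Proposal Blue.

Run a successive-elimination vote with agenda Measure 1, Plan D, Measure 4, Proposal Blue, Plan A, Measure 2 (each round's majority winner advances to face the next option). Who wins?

Round 1: Measure 1 vs Plan D — 7–16, Plan D advances.
Round 2: Plan D vs Measure 4 — 19–4, Plan D advances.
Round 3: Plan D vs Proposal Blue — 16–7, Plan D advances.
Round 4: Plan D vs Plan A — 16–7, Plan D advances.
Round 5: Plan D vs Measure 2 — 16–7, Plan D advances.
The agenda winner is Plan D.

Plan D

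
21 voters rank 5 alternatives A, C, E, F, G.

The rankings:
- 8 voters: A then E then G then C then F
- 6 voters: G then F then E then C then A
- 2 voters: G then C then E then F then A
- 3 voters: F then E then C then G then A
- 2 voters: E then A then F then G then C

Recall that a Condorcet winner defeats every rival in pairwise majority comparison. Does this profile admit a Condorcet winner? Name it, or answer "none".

Head-to-head results (21 voters):
A vs C: C wins 11–10.
A vs E: E, 13–8.
A–F: F 11–10.
A vs G: G wins 11–10.
C vs E: E, 19–2.
C–F: F 11–10.
C vs G: G, 18–3.
E vs F: E, 12–9.
E–G: E 13–8.
F vs G: G, 16–5.
E defeats every rival head-to-head and is the Condorcet winner.

E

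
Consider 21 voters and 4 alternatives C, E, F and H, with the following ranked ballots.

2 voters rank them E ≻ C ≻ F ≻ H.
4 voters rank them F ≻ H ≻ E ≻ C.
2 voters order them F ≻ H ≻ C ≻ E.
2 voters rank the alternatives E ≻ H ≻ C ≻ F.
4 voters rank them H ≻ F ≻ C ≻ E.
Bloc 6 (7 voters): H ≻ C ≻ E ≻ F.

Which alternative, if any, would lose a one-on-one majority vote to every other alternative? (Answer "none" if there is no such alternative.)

F

Head-to-head results (21 voters):
C–E: C 13–8.
C vs F: 11 to 10, C.
C vs H: H wins 19–2.
E vs F: E preferred on 2+2+7 = 11 ballots; E wins 11–10.
E vs H: H wins 17–4.
F vs H: F preferred on 2+4+2 = 8 ballots; H wins 13–8.
Only F has no wins; F is the Condorcet loser.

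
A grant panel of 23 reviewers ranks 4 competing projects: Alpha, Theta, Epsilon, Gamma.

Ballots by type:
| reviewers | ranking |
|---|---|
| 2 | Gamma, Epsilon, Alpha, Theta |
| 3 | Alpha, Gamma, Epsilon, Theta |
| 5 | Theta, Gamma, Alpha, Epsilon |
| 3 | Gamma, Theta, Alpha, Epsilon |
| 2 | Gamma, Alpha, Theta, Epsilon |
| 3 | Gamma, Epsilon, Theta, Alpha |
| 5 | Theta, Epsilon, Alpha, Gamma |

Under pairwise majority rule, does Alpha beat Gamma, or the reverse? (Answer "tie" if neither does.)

Ballots ranking Alpha above Gamma: 3 + 5 = 8.
Ballots ranking Gamma above Alpha: 23 − 8 = 15.
Gamma wins the head-to-head 15–8.

Gamma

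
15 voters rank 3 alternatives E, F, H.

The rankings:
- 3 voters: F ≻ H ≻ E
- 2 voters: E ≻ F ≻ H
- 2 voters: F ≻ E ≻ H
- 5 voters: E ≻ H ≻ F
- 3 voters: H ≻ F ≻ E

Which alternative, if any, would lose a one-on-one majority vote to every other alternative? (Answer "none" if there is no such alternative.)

Pairwise majorities:
E vs F: 2+5 = 7 for E, 8 for F — F by 8–7.
E–H: E 9–6.
F vs H: H, 8–7.
No alternative is winless: E beats H; F beats E; H beats F. There is no Condorcet loser.

none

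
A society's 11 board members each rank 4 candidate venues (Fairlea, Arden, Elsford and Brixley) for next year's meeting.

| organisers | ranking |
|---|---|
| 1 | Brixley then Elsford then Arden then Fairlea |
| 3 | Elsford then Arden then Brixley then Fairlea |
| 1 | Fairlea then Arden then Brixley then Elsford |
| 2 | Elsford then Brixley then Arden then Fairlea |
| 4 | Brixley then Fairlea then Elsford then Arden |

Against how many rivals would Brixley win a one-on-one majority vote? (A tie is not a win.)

3

Brixley against each rival (11 organisers):
Brixley vs Fairlea: 10 to 1, Brixley.
Brixley vs Arden: 1+2+4 = 7 for Brixley, 4 for Arden — Brixley by 7–4.
Brixley vs Elsford: Brixley wins 6–5.
Brixley beats Fairlea, Arden, Elsford — 3 pairwise wins.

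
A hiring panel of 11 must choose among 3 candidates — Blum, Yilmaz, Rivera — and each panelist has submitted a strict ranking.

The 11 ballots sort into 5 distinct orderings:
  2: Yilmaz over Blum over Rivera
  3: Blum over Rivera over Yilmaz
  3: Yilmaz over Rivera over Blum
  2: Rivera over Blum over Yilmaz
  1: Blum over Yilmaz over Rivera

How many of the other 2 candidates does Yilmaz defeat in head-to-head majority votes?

Yilmaz against each rival (11 committee members):
Yilmaz vs Blum: Blum wins 6–5.
Yilmaz vs Rivera: Yilmaz preferred on 2+3+1 = 6 ballots; Yilmaz wins 6–5.
Yilmaz beats Rivera; loses to Blum — 1 pairwise win.

1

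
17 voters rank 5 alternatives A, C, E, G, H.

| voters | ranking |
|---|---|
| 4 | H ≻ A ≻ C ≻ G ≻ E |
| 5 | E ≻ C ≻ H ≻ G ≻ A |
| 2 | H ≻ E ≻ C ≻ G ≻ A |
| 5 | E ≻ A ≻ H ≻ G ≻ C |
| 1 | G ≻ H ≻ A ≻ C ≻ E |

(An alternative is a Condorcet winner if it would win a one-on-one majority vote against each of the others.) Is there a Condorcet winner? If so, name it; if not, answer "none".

Check each pair by majority over 17 ballots:
A vs C: 4+5+1 = 10 for A, 7 for C — A by 10–7.
A vs E: A preferred on 4+1 = 5 ballots; E wins 12–5.
A vs G: A is ranked higher on 4+5 = 9 ballots, G on 8. A wins 9–8.
A vs H: 5 for A, 12 for H — H by 12–5.
C vs E: 4+1 = 5 for C, 12 for E — E by 12–5.
C vs G: 11 to 6, C.
C vs H: 5 for C, 12 for H — H by 12–5.
E vs G: 5+2+5 = 12 for E, 5 for G — E by 12–5.
E vs H: 5+5 = 10 for E, 7 for H — E by 10–7.
G vs H: G preferred on 1 ballot; H wins 16–1.
E beats each of A, C, G, H — E is the Condorcet winner.

E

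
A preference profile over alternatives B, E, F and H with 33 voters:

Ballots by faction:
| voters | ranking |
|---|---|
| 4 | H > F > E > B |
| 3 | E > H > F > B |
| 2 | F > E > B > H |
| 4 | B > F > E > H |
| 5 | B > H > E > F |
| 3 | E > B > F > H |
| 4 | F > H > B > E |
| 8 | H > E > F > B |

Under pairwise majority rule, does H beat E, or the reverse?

H

Ballots ranking H above E: 4 + 5 + 4 + 8 = 21.
Ballots ranking E above H: 33 − 21 = 12.
H wins the head-to-head 21–12.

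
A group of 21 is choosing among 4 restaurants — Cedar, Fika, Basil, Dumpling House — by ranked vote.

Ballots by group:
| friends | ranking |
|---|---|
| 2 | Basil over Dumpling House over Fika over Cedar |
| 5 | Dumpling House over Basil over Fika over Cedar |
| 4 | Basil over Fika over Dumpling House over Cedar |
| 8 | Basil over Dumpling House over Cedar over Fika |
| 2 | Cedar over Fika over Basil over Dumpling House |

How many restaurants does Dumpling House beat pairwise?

Dumpling House against each rival (21 friends):
Dumpling House vs Cedar: Dumpling House, 19–2.
Dumpling House–Fika: Dumpling House 15–6.
Dumpling House–Basil: Basil 16–5.
Dumpling House beats Cedar, Fika; loses to Basil — 2 pairwise wins.

2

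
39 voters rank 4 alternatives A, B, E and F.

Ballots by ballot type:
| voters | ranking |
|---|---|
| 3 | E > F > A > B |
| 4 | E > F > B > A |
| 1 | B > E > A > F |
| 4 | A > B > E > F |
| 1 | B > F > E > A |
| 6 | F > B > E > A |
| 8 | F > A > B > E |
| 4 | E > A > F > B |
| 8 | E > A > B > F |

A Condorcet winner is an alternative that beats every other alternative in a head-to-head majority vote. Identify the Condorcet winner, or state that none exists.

none

Check each pair by majority over 39 ballots:
A vs B: A is ranked higher on 3+4+8+4+8 = 27 ballots, B on 12. A wins 27–12.
A vs E: 12 to 27, E.
A vs F: A is ranked higher on 1+4+4+8 = 17 ballots, F on 22. F wins 22–17.
B vs E: 20 to 19, B.
B vs F: 1+4+1+8 = 14 for B, 25 for F — F by 25–14.
E vs F: 3+4+1+4+4+8 = 24 for E, 15 for F — E by 24–15.
No alternative is unbeaten: A loses to E; B loses to A; E loses to B; F loses to E. In particular A > B > E > A is a majority cycle — no Condorcet winner exists.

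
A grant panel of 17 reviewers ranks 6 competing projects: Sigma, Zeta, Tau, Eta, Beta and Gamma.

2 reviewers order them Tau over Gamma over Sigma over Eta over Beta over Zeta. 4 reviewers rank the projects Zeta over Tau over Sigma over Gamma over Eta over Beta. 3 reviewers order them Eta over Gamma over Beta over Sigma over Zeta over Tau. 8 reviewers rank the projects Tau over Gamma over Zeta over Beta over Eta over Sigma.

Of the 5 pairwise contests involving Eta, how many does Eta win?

2

Eta against each rival (17 reviewers):
Eta vs Sigma: 3+8 = 11 for Eta, 6 for Sigma — Eta by 11–6.
Eta vs Zeta: Zeta, 12–5.
Eta vs Tau: Eta is ranked higher on 3 ballots, Tau on 14. Tau wins 14–3.
Eta vs Beta: Eta is ranked higher on 2+4+3 = 9 ballots, Beta on 8. Eta wins 9–8.
Eta vs Gamma: Gamma wins 14–3.
Eta beats Sigma, Beta; loses to Zeta, Tau, Gamma — 2 pairwise wins.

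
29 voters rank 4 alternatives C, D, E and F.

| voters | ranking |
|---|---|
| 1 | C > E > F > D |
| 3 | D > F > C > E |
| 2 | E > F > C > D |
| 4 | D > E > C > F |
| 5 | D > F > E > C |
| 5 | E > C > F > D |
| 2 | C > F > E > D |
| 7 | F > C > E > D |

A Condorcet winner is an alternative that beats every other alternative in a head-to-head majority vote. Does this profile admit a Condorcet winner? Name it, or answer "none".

Check each pair by majority over 29 ballots:
C vs D: C preferred on 1+2+5+2+7 = 17 ballots; C wins 17–12.
C vs E: C is ranked higher on 1+3+2+7 = 13 ballots, E on 16. E wins 16–13.
C vs F: 12 to 17, F.
D vs E: D is ranked higher on 3+4+5 = 12 ballots, E on 17. E wins 17–12.
D vs F: 3+4+5 = 12 for D, 17 for F — F by 17–12.
E vs F: E is ranked higher on 1+2+4+5 = 12 ballots, F on 17. F wins 17–12.
F wins every pairwise contest, so F is the Condorcet winner.

F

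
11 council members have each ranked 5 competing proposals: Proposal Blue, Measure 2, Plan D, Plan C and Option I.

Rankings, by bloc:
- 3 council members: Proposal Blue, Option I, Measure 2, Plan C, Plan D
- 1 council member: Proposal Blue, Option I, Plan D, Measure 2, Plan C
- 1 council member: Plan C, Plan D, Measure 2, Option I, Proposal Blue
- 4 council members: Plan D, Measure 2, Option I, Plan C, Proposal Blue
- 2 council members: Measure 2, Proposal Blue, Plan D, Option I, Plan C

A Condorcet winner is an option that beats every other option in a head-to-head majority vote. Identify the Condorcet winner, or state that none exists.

none

Check each pair by majority over 11 ballots:
Proposal Blue vs Measure 2: 4 to 7, Measure 2.
Proposal Blue vs Plan D: Proposal Blue preferred on 3+1+2 = 6 ballots; Proposal Blue wins 6–5.
Proposal Blue vs Plan C: 3+1+2 = 6 for Proposal Blue, 5 for Plan C — Proposal Blue by 6–5.
Proposal Blue vs Option I: Proposal Blue is ranked higher on 3+1+2 = 6 ballots, Option I on 5. Proposal Blue wins 6–5.
Measure 2 vs Plan D: Measure 2 preferred on 3+2 = 5 ballots; Plan D wins 6–5.
Measure 2 vs Plan C: Measure 2 is ranked higher on 3+1+4+2 = 10 ballots, Plan C on 1. Measure 2 wins 10–1.
Measure 2 vs Option I: Measure 2 preferred on 1+4+2 = 7 ballots; Measure 2 wins 7–4.
Plan D vs Plan C: 1+4+2 = 7 for Plan D, 4 for Plan C — Plan D by 7–4.
Plan D vs Option I: Plan D is ranked higher on 1+4+2 = 7 ballots, Option I on 4. Plan D wins 7–4.
Plan C vs Option I: 1 to 10, Option I.
Every option loses at least once (Proposal Blue loses to Measure 2; Measure 2 loses to Plan D; Plan D loses to Proposal Blue; Plan C loses to Proposal Blue; Option I loses to Proposal Blue). The majority relation contains the cycle Proposal Blue beats Plan D beats Measure 2 beats Proposal Blue, so there is no Condorcet winner.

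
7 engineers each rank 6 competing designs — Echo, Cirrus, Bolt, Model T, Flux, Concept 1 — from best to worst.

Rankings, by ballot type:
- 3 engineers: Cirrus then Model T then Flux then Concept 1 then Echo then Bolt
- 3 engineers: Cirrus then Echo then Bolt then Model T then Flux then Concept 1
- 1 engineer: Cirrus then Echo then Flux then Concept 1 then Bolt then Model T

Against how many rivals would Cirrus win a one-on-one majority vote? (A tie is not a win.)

5

Cirrus against each rival (7 engineers):
Cirrus–Echo: Cirrus 7–0.
Cirrus vs Bolt: Cirrus, 7–0.
Cirrus vs Model T: Cirrus wins 7–0.
Cirrus vs Flux: Cirrus, 7–0.
Cirrus–Concept 1: Cirrus 7–0.
Cirrus beats Echo, Bolt, Model T, Flux, Concept 1 — 5 pairwise wins.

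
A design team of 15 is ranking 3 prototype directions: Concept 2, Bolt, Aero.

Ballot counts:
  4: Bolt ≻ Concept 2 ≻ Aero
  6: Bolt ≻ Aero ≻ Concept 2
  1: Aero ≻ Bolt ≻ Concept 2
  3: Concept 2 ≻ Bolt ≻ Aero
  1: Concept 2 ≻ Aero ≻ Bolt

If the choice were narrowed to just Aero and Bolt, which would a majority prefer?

Bolt

Ballots ranking Aero above Bolt: 1 + 1 = 2.
Ballots ranking Bolt above Aero: 15 − 2 = 13.
Bolt wins the head-to-head 13–2.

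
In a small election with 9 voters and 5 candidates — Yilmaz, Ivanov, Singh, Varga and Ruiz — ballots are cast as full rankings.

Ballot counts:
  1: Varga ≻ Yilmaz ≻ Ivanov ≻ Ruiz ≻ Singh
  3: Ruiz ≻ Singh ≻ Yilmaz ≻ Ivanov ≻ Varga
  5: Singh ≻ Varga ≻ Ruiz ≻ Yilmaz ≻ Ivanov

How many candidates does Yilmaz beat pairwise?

Yilmaz against each rival (9 voters):
Yilmaz vs Ivanov: Yilmaz, 9–0.
Yilmaz–Singh: Singh 8–1.
Yilmaz vs Varga: Varga wins 6–3.
Yilmaz–Ruiz: Ruiz 8–1.
Yilmaz beats Ivanov; loses to Singh, Varga, Ruiz — 1 pairwise win.

1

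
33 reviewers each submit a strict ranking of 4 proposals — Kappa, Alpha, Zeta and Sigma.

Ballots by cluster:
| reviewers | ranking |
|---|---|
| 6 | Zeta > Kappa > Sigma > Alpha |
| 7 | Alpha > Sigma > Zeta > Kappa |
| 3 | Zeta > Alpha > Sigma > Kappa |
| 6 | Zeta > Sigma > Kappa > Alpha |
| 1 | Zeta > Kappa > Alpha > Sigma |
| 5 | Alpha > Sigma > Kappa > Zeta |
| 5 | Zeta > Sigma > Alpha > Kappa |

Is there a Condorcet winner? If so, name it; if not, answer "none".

Pairwise majorities:
Kappa vs Alpha: Alpha wins 20–13.
Kappa vs Zeta: Kappa is ranked higher on 5 ballots, Zeta on 28. Zeta wins 28–5.
Kappa vs Sigma: Sigma wins 26–7.
Alpha vs Zeta: 12 to 21, Zeta.
Alpha vs Sigma: 16 to 17, Sigma.
Zeta vs Sigma: Zeta, 21–12.
Zeta defeats every rival head-to-head and is the Condorcet winner.

Zeta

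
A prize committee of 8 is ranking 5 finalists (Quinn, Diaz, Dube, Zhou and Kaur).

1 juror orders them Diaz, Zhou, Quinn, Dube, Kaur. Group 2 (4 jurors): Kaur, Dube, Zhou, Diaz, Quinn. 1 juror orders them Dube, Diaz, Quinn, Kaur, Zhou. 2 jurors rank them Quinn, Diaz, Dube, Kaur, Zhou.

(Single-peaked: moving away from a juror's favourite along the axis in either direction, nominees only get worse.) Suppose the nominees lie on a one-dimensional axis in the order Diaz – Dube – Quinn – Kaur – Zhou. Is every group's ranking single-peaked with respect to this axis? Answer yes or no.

Axis positions: Diaz=1, Dube=2, Quinn=3, Kaur=4, Zhou=5.
Group 1: ranking walks positions 1-5-3-2-4; Zhou is ranked above Dube even though Dube lies between Zhou and the peak Diaz on the axis — preferences dip and rise again. Not single-peaked.
Group 2: ranking walks positions 4-2-5-1-3; Dube is ranked above Quinn even though Quinn lies between Dube and the peak Kaur on the axis — preferences dip and rise again. Not single-peaked.
Group 3 (peak Dube at position 2): ranking walks positions 2-1-3-4-5, expanding outward from the peak — single-peaked.
Group 4: ranking walks positions 3-1-2-4-5; Diaz is ranked above Dube even though Dube lies between Diaz and the peak Quinn on the axis — preferences dip and rise again. Not single-peaked.
Group 1 violates single-peakedness, so the profile is not single-peaked on this axis.

no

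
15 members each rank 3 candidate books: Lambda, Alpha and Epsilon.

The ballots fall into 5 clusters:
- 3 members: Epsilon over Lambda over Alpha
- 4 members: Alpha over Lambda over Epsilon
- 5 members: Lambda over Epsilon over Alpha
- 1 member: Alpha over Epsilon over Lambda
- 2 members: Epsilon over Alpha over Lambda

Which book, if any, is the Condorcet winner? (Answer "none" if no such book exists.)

Head-to-head results (15 members):
Lambda vs Alpha: 3+5 = 8 for Lambda, 7 for Alpha — Lambda by 8–7.
Lambda vs Epsilon: 4+5 = 9 for Lambda, 6 for Epsilon — Lambda by 9–6.
Alpha vs Epsilon: 5 to 10, Epsilon.
Lambda wins every pairwise contest, so Lambda is the Condorcet winner.

Lambda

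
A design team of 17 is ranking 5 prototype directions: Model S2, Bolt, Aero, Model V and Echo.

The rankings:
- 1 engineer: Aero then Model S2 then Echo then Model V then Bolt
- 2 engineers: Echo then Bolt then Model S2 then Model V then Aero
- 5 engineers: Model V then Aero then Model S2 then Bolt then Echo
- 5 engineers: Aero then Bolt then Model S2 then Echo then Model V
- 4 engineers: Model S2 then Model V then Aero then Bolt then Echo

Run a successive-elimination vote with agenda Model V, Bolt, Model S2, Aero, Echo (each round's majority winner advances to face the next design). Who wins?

Round 1: Model V vs Bolt — 10–7, Model V advances.
Round 2: Model V vs Model S2 — 5–12, Model S2 advances.
Round 3: Model S2 vs Aero — 6–11, Aero advances.
Round 4: Aero vs Echo — 15–2, Aero advances.
Aero survives the agenda.

Aero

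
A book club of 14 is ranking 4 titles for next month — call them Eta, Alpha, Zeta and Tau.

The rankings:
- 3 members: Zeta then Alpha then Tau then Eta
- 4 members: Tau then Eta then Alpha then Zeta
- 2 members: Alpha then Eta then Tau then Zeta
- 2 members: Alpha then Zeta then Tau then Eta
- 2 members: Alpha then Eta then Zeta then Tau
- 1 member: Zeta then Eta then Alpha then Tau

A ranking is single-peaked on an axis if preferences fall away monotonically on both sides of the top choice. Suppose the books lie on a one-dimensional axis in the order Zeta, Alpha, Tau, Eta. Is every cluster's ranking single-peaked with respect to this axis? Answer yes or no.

no

Axis positions: Zeta=1, Alpha=2, Tau=3, Eta=4.
Cluster 1 (peak Zeta at position 1): ranking walks positions 1-2-3-4, expanding outward from the peak — single-peaked.
Cluster 2 (peak Tau at position 3): ranking walks positions 3-4-2-1, expanding outward from the peak — single-peaked.
Cluster 3: ranking walks positions 2-4-3-1; Eta is ranked above Tau even though Tau lies between Eta and the peak Alpha on the axis — preferences dip and rise again. Not single-peaked.
Cluster 4 (peak Alpha at position 2): ranking walks positions 2-1-3-4, expanding outward from the peak — single-peaked.
Cluster 5: ranking walks positions 2-4-1-3; Eta is ranked above Tau even though Tau lies between Eta and the peak Alpha on the axis — preferences dip and rise again. Not single-peaked.
Cluster 6: ranking walks positions 1-4-2-3; Eta is ranked above Alpha even though Alpha lies between Eta and the peak Zeta on the axis — preferences dip and rise again. Not single-peaked.
Cluster 3 violates single-peakedness, so the profile is not single-peaked on this axis.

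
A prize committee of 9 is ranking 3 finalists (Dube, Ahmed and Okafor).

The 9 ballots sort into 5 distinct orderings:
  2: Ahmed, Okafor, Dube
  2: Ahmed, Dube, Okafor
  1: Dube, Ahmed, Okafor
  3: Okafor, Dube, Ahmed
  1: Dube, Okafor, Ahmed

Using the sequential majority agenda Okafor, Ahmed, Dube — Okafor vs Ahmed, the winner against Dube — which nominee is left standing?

Round 1: Okafor vs Ahmed — 4–5, Ahmed advances.
Round 2: Ahmed vs Dube — 4–5, Dube advances.
Dube survives the agenda.

Dube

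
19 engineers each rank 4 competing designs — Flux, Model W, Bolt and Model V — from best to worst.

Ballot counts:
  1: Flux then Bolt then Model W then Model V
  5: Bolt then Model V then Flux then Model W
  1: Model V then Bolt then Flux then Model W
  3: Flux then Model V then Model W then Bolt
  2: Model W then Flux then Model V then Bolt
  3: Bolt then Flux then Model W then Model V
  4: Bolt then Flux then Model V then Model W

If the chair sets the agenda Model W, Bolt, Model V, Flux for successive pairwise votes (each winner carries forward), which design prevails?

Bolt

Round 1: Model W vs Bolt — 5–14, Bolt advances.
Round 2: Bolt vs Model V — 13–6, Bolt advances.
Round 3: Bolt vs Flux — 13–6, Bolt advances.
The agenda winner is Bolt.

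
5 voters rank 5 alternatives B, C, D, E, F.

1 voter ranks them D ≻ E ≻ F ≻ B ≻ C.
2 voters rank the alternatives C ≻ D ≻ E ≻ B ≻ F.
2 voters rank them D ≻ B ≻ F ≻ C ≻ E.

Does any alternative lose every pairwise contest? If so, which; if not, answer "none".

none

Pairwise majorities:
B vs C: 1+2 = 3 for B, 2 for C — B by 3–2.
B vs D: D, 5–0.
B vs E: E wins 3–2.
B vs F: B wins 4–1.
C vs D: D, 3–2.
C vs E: 2+2 = 4 for C, 1 for E — C by 4–1.
C vs F: C preferred on 2 ballots; F wins 3–2.
D–E: D 5–0.
D vs F: D wins 5–0.
E–F: E 3–2.
Each alternative has at least one pairwise win (B beats C; C beats E; D beats B; E beats B; F beats C) — no Condorcet loser.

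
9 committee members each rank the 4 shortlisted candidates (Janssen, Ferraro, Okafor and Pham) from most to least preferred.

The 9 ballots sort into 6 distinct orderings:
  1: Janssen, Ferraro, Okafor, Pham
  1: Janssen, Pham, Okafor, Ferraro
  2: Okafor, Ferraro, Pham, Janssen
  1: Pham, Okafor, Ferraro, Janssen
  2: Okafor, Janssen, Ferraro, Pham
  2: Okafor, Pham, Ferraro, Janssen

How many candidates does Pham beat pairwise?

Pham against each rival (9 committee members):
Pham vs Janssen: 5 to 4, Pham.
Pham vs Ferraro: Pham is ranked higher on 1+1+2 = 4 ballots, Ferraro on 5. Ferraro wins 5–4.
Pham vs Okafor: Okafor, 7–2.
Pham beats Janssen; loses to Ferraro, Okafor — 1 pairwise win.

1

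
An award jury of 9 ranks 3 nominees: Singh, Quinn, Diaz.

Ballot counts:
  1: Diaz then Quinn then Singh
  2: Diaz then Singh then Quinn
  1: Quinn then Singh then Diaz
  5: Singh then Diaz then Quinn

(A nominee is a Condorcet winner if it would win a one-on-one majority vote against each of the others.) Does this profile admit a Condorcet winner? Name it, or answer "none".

Singh

Pairwise majorities:
Singh–Quinn: Singh 7–2.
Singh vs Diaz: Singh, 6–3.
Quinn–Diaz: Diaz 8–1.
Singh defeats every rival head-to-head and is the Condorcet winner.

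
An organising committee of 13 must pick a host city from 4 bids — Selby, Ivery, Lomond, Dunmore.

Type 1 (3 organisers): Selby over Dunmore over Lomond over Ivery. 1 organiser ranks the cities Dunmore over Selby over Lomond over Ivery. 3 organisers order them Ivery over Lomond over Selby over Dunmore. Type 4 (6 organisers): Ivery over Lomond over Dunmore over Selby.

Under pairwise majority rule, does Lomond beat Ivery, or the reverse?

Ivery

Ballots ranking Lomond above Ivery: 3 + 1 = 4.
Ballots ranking Ivery above Lomond: 13 − 4 = 9.
Ivery wins the head-to-head 9–4.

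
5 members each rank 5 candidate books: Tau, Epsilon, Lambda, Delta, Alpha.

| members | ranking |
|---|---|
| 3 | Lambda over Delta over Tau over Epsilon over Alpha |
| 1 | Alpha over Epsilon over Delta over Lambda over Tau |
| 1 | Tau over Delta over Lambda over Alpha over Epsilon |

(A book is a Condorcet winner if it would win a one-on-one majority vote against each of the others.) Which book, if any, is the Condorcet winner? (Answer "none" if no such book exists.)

Lambda

Head-to-head results (5 members):
Tau vs Epsilon: 4 to 1, Tau.
Tau vs Lambda: 1 for Tau, 4 for Lambda — Lambda by 4–1.
Tau vs Delta: Tau is ranked higher on 1 ballot, Delta on 4. Delta wins 4–1.
Tau vs Alpha: Tau preferred on 3+1 = 4 ballots; Tau wins 4–1.
Epsilon vs Lambda: Epsilon preferred on 1 ballot; Lambda wins 4–1.
Epsilon vs Delta: Epsilon is ranked higher on 1 ballot, Delta on 4. Delta wins 4–1.
Epsilon vs Alpha: Epsilon preferred on 3 ballots; Epsilon wins 3–2.
Lambda vs Delta: 3 to 2, Lambda.
Lambda vs Alpha: 3+1 = 4 for Lambda, 1 for Alpha — Lambda by 4–1.
Delta vs Alpha: 4 to 1, Delta.
Lambda defeats every rival head-to-head and is the Condorcet winner.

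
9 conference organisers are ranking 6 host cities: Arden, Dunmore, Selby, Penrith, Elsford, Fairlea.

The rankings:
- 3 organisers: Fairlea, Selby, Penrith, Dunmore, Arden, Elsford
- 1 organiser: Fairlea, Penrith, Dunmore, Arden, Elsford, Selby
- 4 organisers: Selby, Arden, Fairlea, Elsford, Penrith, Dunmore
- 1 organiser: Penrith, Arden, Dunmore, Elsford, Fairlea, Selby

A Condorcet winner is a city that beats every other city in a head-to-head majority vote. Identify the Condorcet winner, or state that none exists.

Pairwise majorities:
Arden vs Dunmore: 4+1 = 5 for Arden, 4 for Dunmore — Arden by 5–4.
Arden vs Selby: Arden preferred on 1+1 = 2 ballots; Selby wins 7–2.
Arden vs Penrith: 4 for Arden, 5 for Penrith — Penrith by 5–4.
Arden vs Elsford: 9 to 0, Arden.
Arden vs Fairlea: 4+1 = 5 for Arden, 4 for Fairlea — Arden by 5–4.
Dunmore vs Selby: 2 to 7, Selby.
Dunmore vs Penrith: Dunmore is ranked higher on 0 ballots, Penrith on 9. Penrith wins 9–0.
Dunmore vs Elsford: 5 to 4, Dunmore.
Dunmore vs Fairlea: 1 for Dunmore, 8 for Fairlea — Fairlea by 8–1.
Selby vs Penrith: 3+4 = 7 for Selby, 2 for Penrith — Selby by 7–2.
Selby vs Elsford: 7 to 2, Selby.
Selby vs Fairlea: Selby is ranked higher on 4 ballots, Fairlea on 5. Fairlea wins 5–4.
Penrith vs Elsford: 5 to 4, Penrith.
Penrith vs Fairlea: Penrith preferred on 1 ballot; Fairlea wins 8–1.
Elsford vs Fairlea: Elsford is ranked higher on 1 ballot, Fairlea on 8. Fairlea wins 8–1.
Every city loses at least once (Arden loses to Selby; Dunmore loses to Arden; Selby loses to Fairlea; Penrith loses to Selby; Elsford loses to Arden; Fairlea loses to Arden). The majority relation contains the cycle Arden → Fairlea → Selby → Arden, so there is no Condorcet winner.

none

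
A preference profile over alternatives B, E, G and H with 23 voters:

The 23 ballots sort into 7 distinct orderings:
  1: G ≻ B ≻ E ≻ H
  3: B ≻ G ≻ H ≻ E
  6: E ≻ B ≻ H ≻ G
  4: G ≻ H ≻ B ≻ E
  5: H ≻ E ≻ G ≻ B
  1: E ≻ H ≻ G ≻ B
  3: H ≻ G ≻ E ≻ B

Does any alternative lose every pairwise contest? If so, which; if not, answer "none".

B

Head-to-head results (23 voters):
B vs E: 8 to 15, E.
B vs G: G wins 14–9.
B vs H: B preferred on 1+3+6 = 10 ballots; H wins 13–10.
E vs G: 12 to 11, E.
E–H: H 15–8.
G vs H: H wins 15–8.
B is beaten in every head-to-head and is the Condorcet loser.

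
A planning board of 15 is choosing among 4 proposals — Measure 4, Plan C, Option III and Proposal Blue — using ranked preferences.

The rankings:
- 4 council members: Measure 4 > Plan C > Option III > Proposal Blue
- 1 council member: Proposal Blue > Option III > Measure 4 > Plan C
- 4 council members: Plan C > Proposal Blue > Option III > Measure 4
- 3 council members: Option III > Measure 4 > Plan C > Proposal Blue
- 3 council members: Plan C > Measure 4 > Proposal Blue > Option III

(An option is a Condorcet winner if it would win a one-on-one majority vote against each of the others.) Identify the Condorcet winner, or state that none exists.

none

Head-to-head results (15 council members):
Measure 4 vs Plan C: Measure 4, 8–7.
Measure 4 vs Option III: Option III, 8–7.
Measure 4 vs Proposal Blue: Measure 4 wins 10–5.
Plan C vs Option III: Plan C, 11–4.
Plan C–Proposal Blue: Plan C 14–1.
Option III–Proposal Blue: Proposal Blue 8–7.
No option is unbeaten: Measure 4 loses to Option III; Plan C loses to Measure 4; Option III loses to Plan C; Proposal Blue loses to Measure 4. In particular Measure 4 → Plan C → Option III → Measure 4 is a majority cycle — no Condorcet winner exists.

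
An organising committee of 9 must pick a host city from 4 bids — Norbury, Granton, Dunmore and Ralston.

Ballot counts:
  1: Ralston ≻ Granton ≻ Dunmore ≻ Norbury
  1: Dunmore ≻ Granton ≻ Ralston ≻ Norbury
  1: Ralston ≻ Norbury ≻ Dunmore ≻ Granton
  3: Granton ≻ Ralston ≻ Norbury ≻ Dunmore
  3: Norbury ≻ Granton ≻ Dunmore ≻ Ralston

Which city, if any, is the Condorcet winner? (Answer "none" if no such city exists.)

Pairwise majorities:
Norbury vs Granton: Granton wins 5–4.
Norbury–Dunmore: Norbury 7–2.
Norbury vs Ralston: Ralston, 6–3.
Granton–Dunmore: Granton 7–2.
Granton vs Ralston: Granton, 7–2.
Dunmore–Ralston: Ralston 5–4.
Granton beats each of Norbury, Dunmore, Ralston — Granton is the Condorcet winner.

Granton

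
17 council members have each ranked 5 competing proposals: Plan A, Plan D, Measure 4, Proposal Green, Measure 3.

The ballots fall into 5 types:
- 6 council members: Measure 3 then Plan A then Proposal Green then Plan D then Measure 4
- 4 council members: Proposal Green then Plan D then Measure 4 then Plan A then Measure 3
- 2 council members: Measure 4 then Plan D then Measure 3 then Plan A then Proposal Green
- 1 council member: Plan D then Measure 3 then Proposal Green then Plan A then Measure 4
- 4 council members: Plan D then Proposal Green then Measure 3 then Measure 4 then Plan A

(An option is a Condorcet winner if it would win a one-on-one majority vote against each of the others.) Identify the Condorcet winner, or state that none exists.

Pairwise majorities:
Plan A vs Plan D: Plan A is ranked higher on 6 ballots, Plan D on 11. Plan D wins 11–6.
Plan A vs Measure 4: Measure 4 wins 10–7.
Plan A vs Proposal Green: 8 to 9, Proposal Green.
Plan A vs Measure 3: 4 to 13, Measure 3.
Plan D vs Measure 4: 15 to 2, Plan D.
Plan D–Proposal Green: Proposal Green 10–7.
Plan D vs Measure 3: Plan D wins 11–6.
Measure 4 vs Proposal Green: Measure 4 is ranked higher on 2 ballots, Proposal Green on 15. Proposal Green wins 15–2.
Measure 4 vs Measure 3: Measure 3 wins 11–6.
Proposal Green vs Measure 3: Measure 3 wins 9–8.
No option is unbeaten: Plan A loses to Plan D; Plan D loses to Proposal Green; Measure 4 loses to Plan D; Proposal Green loses to Measure 3; Measure 3 loses to Plan D. In particular Plan D > Measure 3 > Proposal Green > Plan D is a majority cycle — no Condorcet winner exists.

none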